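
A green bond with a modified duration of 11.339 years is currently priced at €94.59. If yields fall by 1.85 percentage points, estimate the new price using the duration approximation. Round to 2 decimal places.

Duration approximation: ΔP/P ≈ -D_mod · Δy = -11.339 × (-0.0185) = +0.2097715.
New price ≈ 94.59 × (1 + 0.2097715) = 114.432286185.

€114.43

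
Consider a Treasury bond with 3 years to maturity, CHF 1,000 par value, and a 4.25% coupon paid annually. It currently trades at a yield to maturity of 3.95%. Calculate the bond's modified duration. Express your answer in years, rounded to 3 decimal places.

2.770 years

Periodic yield y = 0.0395. First find Macaulay duration:
  t   CF        PV=CF/(1+0.0395)^t    t·PV
  1        42.50        40.8850        40.8850
  2        42.50        39.3314        78.6629
  3     1,042.50       928.1167     2,784.3501
  Σ                  1,008.3332     2,903.8980
P = 1,008.3332; Macaulay duration = 2,903.8980 / 1,008.3332 = 2.87990 years.
Modified duration = D_Mac / (1 + y) = 2.87990 / 1.0395 = 2.77047 years.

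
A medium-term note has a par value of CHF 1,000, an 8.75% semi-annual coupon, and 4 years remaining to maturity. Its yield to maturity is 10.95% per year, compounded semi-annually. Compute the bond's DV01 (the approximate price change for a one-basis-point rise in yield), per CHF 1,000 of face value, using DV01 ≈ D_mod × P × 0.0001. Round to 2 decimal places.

CHF 0.30

Periodic yield y = 0.05475.
  t   CF        PV=CF/(1+0.05475)^t    t·PV
  1        43.75        41.4790        41.4790
  2        43.75        39.3259        78.6519
  3        43.75        37.2846       111.8538
  4        43.75        35.3492       141.3969
  5        43.75        33.5143       167.5716
  6        43.75        31.7747       190.6479
  7        43.75        30.1253       210.8771
  8     1,043.75       681.3970     5,451.1760
  Σ                    930.2500     6,393.6542
P = 930.2500; D_Mac = 6.87305 half-year periods = 3.43652 yrs; D_mod = 3.25814 yrs.
DV01 ≈ 3.25814 × 930.2500 × 0.0001 = 0.303089.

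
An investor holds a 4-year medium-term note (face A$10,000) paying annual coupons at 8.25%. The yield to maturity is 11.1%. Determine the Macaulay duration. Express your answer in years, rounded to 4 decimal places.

Periodic yield y = 0.111. Discount each cash flow and weight by its year:
  t   CF        PV=CF/(1+0.111)^t    t·PV
  1       825.00       742.5743       742.5743
  2       825.00       668.3837     1,336.7673
  3       825.00       601.6055     1,804.8164
  4    10,825.00     7,105.1241    28,420.4965
  Σ                  9,117.6875    32,304.6545
Price P = Σ PV = 9,117.6875.
Macaulay duration = Σ(t·PV) / P = 32,304.6545 / 9,117.6875 = 3.54308 years.

3.5431 years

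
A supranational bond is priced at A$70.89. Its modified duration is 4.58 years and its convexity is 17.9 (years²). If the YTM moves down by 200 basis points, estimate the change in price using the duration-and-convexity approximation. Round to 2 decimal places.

+A$6.75

Duration effect: -D_mod·Δy = -4.58 × (-0.02) = +0.091600
Convexity effect: ½·C·(Δy)² = 0.5 × 17.9 × (-0.02)² = +0.0035800
ΔP/P ≈ +0.091600 + 0.0035800 = +0.095180
ΔP ≈ 70.89 × (+0.095180) = +6.7473102.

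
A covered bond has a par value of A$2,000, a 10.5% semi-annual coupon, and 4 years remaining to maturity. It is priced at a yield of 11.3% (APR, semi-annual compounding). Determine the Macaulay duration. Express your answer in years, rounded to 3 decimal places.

3.358 years

Periodic yield y = 0.0565. Discount each cash flow and weight by its period:
  t   CF        PV=CF/(1+0.0565)^t    t·PV
  1       105.00        99.3848        99.3848
  2       105.00        94.0698       188.1396
  3       105.00        89.0391       267.1173
  4       105.00        84.2774       337.1097
  5       105.00        79.7704       398.8520
  6       105.00        75.5044       453.0264
  7       105.00        71.4665       500.2658
  8     2,105.00     1,356.1137    10,848.9092
  Σ                  1,949.6261    13,092.8050
Price P = Σ PV = 1,949.6261.
Macaulay duration = Σ(t·PV) / P = 13,092.8050 / 1,949.6261 = 6.71555 half-year periods.
In years: 6.71555 / 2 = 3.35777 years.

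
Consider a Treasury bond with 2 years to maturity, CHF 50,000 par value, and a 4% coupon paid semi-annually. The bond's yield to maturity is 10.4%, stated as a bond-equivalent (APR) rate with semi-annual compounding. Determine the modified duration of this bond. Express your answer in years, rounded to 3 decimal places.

Periodic yield y = 0.052. First find Macaulay duration:
  t   CF        PV=CF/(1+0.052)^t    t·PV
  1     1,000.00       950.5703       950.5703
  2     1,000.00       903.5840     1,807.1680
  3     1,000.00       858.9201     2,576.7604
  4    51,000.00    41,639.6640   166,558.6562
  Σ                 44,352.7385   171,893.1548
P = 44,352.7385; Macaulay duration = 171,893.1548 / 44,352.7385 = 3.87559 half-year periods = 1.93780 years.
Modified duration = D_Mac / (1 + y) = 1.93780 / 1.052 = 1.84201 years.

1.842 years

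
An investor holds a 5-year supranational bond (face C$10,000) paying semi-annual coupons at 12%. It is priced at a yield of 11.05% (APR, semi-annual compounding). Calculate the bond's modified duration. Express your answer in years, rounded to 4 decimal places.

Periodic yield y = 0.05525. First find Macaulay duration:
  t   CF        PV=CF/(1+0.05525)^t    t·PV
  1       600.00       568.5856       568.5856
  2       600.00       538.8161     1,077.6321
  3       600.00       510.6051     1,531.8154
  4       600.00       483.8712     1,935.4849
  5       600.00       458.5371     2,292.6853
  6       600.00       434.5293     2,607.1759
  7       600.00       411.7786     2,882.4499
  8       600.00       390.2190     3,121.7517
  9       600.00       369.7882     3,328.0934
  10   10,600.00     6,190.8782    61,908.7816
  Σ                 10,357.6083    81,254.4559
P = 10,357.6083; Macaulay duration = 81,254.4559 / 10,357.6083 = 7.84491 half-year periods = 3.92245 years.
Modified duration = D_Mac / (1 + y) = 3.92245 / 1.05525 = 3.71708 years.

3.7171 years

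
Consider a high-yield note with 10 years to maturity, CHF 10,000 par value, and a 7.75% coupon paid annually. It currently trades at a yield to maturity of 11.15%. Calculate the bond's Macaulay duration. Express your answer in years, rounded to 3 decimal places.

6.967 years

Periodic yield y = 0.1115. Discount each cash flow and weight by its year:
  t   CF        PV=CF/(1+0.1115)^t    t·PV
  1       775.00       697.2560       697.2560
  2       775.00       627.3108     1,254.6216
  3       775.00       564.3822     1,693.1466
  4       775.00       507.7663     2,031.0650
  5       775.00       456.8297     2,284.1487
  6       775.00       411.0029     2,466.0175
  7       775.00       369.7732     2,588.4124
  8       775.00       332.6794     2,661.4355
  9       775.00       299.3067     2,693.7607
  10   10,775.00     3,743.8859    37,438.8593
  Σ                  8,010.1932    55,808.7233
Price P = Σ PV = 8,010.1932.
Macaulay duration = Σ(t·PV) / P = 55,808.7233 / 8,010.1932 = 6.96721 years.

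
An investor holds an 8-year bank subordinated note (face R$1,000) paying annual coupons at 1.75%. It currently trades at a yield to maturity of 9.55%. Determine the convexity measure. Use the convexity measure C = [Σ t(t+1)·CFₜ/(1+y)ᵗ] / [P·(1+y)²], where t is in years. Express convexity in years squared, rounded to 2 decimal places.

53.60

With y = 0.0955:
  t   CF        PV=CF/(1+0.0955)^t    t·PV        t(t+1)·PV
  1        17.50        15.9744        15.9744          31.9489
  2        17.50        14.5819        29.1637          87.4912
  3        17.50        13.3107        39.9321         159.7284
  4        17.50        12.1503        48.6014         243.0069
  5        17.50        11.0911        55.4557         332.7342
  6        17.50        10.1243        60.7456         425.2194
  7        17.50         9.2417        64.6918         517.5346
  8     1,017.50       490.4959     3,923.9670      35,315.7033
  Σ                    576.9703     4,238.5318      37,113.3668
P = 576.9703.
Convexity = Σ t(t+1)·PV / [P·(1+y)²] = 37,113.3668 / (576.9703 × 1.200120) = 53.59843.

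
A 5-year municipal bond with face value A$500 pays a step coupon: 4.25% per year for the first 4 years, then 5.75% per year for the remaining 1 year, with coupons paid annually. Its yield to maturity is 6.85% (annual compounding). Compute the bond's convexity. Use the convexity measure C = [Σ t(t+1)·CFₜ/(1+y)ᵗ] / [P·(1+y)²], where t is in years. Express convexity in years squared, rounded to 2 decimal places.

With y = 0.0685:
  t   CF        PV=CF/(1+0.0685)^t    t·PV        t(t+1)·PV
  1        21.25        19.8877        19.8877          39.7754
  2        21.25        18.6127        37.2254         111.6763
  3        21.25        17.4195        52.2585         209.0338
  4        21.25        16.3027        65.2110         326.0550
  5       528.75       379.6451     1,898.2253      11,389.3517
  Σ                    451.8677     2,072.8079      12,075.8922
P = 451.8677.
Convexity = Σ t(t+1)·PV / [P·(1+y)²] = 12,075.8922 / (451.8677 × 1.141692) = 23.40771.

23.41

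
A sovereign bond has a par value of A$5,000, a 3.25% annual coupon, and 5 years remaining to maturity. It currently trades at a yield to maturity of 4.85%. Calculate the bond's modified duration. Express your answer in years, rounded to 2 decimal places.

4.47 years

Periodic yield y = 0.0485. First find Macaulay duration:
  t   CF        PV=CF/(1+0.0485)^t    t·PV
  1       162.50       154.9833       154.9833
  2       162.50       147.8143       295.6286
  3       162.50       140.9769       422.9308
  4       162.50       134.4558       537.8233
  5     5,162.50     4,073.9706    20,369.8530
  Σ                  4,652.2010    21,781.2191
P = 4,652.2010; Macaulay duration = 21,781.2191 / 4,652.2010 = 4.68192 years.
Modified duration = D_Mac / (1 + y) = 4.68192 / 1.0485 = 4.46535 years.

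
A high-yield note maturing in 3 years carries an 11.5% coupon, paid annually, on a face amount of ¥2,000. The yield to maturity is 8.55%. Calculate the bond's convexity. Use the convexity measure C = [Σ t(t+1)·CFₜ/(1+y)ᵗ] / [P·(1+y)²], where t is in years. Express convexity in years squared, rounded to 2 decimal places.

With y = 0.0855:
  t   CF        PV=CF/(1+0.0855)^t    t·PV        t(t+1)·PV
  1       230.00       211.8839       211.8839         423.7678
  2       230.00       195.1948       390.3895       1,171.1686
  3     2,230.00     1,743.4736     5,230.4208      20,921.6834
  Σ                  2,150.5523     5,832.6943      22,516.6199
P = 2,150.5523.
Convexity = Σ t(t+1)·PV / [P·(1+y)²] = 22,516.6199 / (2,150.5523 × 1.178310) = 8.88574.

8.89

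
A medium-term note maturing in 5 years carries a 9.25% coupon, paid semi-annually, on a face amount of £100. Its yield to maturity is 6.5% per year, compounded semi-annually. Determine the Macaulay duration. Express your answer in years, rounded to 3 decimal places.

Periodic yield y = 0.0325. Discount each cash flow and weight by its period:
  t   CF        PV=CF/(1+0.0325)^t    t·PV
  1        4.625         4.4794         4.4794
  2        4.625         4.3384         8.6768
  3        4.625         4.2019        12.6056
  4        4.625         4.0696        16.2784
  5        4.625         3.9415        19.7075
  6        4.625         3.8174        22.9046
  7        4.625         3.6973        25.8809
  8        4.625         3.5809        28.6471
  9        4.625         3.4682        31.2136
  10     104.625        75.9862       759.8622
  Σ                    111.5808       930.2562
Price P = Σ PV = 111.5808.
Macaulay duration = Σ(t·PV) / P = 930.2562 / 111.5808 = 8.33706 half-year periods.
In years: 8.33706 / 2 = 4.16853 years.

4.169 years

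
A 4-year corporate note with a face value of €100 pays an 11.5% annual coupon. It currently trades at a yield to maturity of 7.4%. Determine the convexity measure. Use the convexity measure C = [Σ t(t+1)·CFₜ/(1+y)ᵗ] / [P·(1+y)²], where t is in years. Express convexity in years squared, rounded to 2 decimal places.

14.24

With y = 0.074:
  t   CF        PV=CF/(1+0.074)^t    t·PV        t(t+1)·PV
  1        11.50        10.7076        10.7076          21.4153
  2        11.50         9.9699        19.9397          59.8192
  3        11.50         9.2829        27.8488         111.3951
  4       111.50        83.8026       335.2106       1,676.0530
  Σ                    113.7631       393.7067       1,868.6826
P = 113.7631.
Convexity = Σ t(t+1)·PV / [P·(1+y)²] = 1,868.6826 / (113.7631 × 1.153476) = 14.24051.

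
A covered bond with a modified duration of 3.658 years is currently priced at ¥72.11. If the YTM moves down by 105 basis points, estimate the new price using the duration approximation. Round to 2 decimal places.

Duration approximation: ΔP/P ≈ -D_mod · Δy = -3.658 × (-0.0105) = +0.038409.
New price ≈ 72.11 × (1 + 0.038409) = 74.87967299.

¥74.88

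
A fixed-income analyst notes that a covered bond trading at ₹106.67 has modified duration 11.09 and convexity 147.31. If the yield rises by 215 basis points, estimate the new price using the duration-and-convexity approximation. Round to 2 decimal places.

Duration effect: -D_mod·Δy = -11.09 × (+0.0215) = -0.238435
Convexity effect: ½·C·(Δy)² = 0.5 × 147.31 × (0.0215)² = +0.03404702375
ΔP/P ≈ -0.238435 + 0.03404702375 = -0.20438797625
New price ≈ 106.67 × (1 - 0.20438797625) = 84.8679345734125.

₹84.87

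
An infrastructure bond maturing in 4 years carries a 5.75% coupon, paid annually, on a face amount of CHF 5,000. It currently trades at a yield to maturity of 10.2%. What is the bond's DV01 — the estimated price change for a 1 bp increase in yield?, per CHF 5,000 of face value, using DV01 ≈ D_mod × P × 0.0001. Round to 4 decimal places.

Periodic yield y = 0.102.
  t   CF        PV=CF/(1+0.102)^t    t·PV
  1       287.50       260.8893       260.8893
  2       287.50       236.7416       473.4833
  3       287.50       214.8291       644.4872
  4     5,287.50     3,585.2876    14,341.1505
  Σ                  4,297.7476    15,720.0103
P = 4,297.7476; D_Mac = 3.65773 yrs; D_mod = 3.31918 yrs.
DV01 ≈ 3.31918 × 4,297.7476 × 0.0001 = 1.426498.

CHF 1.4265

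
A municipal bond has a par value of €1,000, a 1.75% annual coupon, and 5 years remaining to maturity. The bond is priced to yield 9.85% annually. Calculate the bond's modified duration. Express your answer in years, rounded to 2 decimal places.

Periodic yield y = 0.0985. First find Macaulay duration:
  t   CF        PV=CF/(1+0.0985)^t    t·PV
  1        17.50        15.9308        15.9308
  2        17.50        14.5023        29.0047
  3        17.50        13.2019        39.6058
  4        17.50        12.0182        48.0726
  5     1,017.50       636.1128     3,180.5638
  Σ                    691.7660     3,313.1778
P = 691.7660; Macaulay duration = 3,313.1778 / 691.7660 = 4.78945 years.
Modified duration = D_Mac / (1 + y) = 4.78945 / 1.0985 = 4.35999 years.

4.36 years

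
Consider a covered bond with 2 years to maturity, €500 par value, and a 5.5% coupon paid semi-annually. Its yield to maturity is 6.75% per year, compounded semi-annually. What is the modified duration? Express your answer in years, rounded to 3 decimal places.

1.857 years

Periodic yield y = 0.03375. First find Macaulay duration:
  t   CF        PV=CF/(1+0.03375)^t    t·PV
  1        13.75        13.3011        13.3011
  2        13.75        12.8668        25.7337
  3        13.75        12.4468        37.3403
  4       513.75       449.8728     1,799.4912
  Σ                    488.4875     1,875.8663
P = 488.4875; Macaulay duration = 1,875.8663 / 488.4875 = 3.84015 half-year periods = 1.92008 years.
Modified duration = D_Mac / (1 + y) = 1.92008 / 1.03375 = 1.85739 years.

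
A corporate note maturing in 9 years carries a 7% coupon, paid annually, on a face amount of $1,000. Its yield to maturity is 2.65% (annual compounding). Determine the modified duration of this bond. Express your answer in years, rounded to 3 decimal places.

7.092 years

Periodic yield y = 0.0265. First find Macaulay duration:
  t   CF        PV=CF/(1+0.0265)^t    t·PV
  1        70.00        68.1929        68.1929
  2        70.00        66.4324       132.8649
  3        70.00        64.7174       194.1523
  4        70.00        63.0467       252.1867
  5        70.00        61.4191       307.0954
  6        70.00        59.8335       359.0009
  7        70.00        58.2888       408.0218
  8        70.00        56.7841       454.2724
  9     1,070.00       845.5771     7,610.1936
  Σ                  1,344.2919     9,785.9809
P = 1,344.2919; Macaulay duration = 9,785.9809 / 1,344.2919 = 7.27965 years.
Modified duration = D_Mac / (1 + y) = 7.27965 / 1.0265 = 7.09172 years.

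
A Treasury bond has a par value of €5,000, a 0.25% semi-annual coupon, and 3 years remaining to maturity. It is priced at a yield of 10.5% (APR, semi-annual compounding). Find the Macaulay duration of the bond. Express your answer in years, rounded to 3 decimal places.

2.989 years

Periodic yield y = 0.0525. Discount each cash flow and weight by its period:
  t   CF        PV=CF/(1+0.0525)^t    t·PV
  1         6.25         5.9382         5.9382
  2         6.25         5.6420        11.2841
  3         6.25         5.3606        16.0818
  4         6.25         5.0932        20.3728
  5         6.25         4.8392        24.1958
  6     5,006.25     3,682.8150    22,096.8902
  Σ                  3,709.6883    22,174.7629
Price P = Σ PV = 3,709.6883.
Macaulay duration = Σ(t·PV) / P = 22,174.7629 / 3,709.6883 = 5.97753 half-year periods.
In years: 5.97753 / 2 = 2.98876 years.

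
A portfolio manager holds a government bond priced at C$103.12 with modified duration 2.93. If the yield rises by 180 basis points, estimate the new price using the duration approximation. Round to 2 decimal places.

Duration approximation: ΔP/P ≈ -D_mod · Δy = -2.93 × (+0.018) = -0.052740.
New price ≈ 103.12 × (1 - 0.052740) = 97.6814512.

C$97.68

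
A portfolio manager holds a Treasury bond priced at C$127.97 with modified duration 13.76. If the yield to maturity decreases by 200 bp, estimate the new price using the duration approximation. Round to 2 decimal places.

C$163.19

Duration approximation: ΔP/P ≈ -D_mod · Δy = -13.76 × (-0.02) = +0.275200.
New price ≈ 127.97 × (1 + 0.275200) = 163.187344.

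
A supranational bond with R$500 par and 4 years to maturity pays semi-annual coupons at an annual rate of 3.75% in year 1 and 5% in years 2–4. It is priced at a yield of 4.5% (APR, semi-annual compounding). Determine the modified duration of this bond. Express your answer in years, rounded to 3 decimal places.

Periodic yield y = 0.0225. First find Macaulay duration:
  t   CF        PV=CF/(1+0.0225)^t    t·PV
  1        9.375         9.1687         9.1687
  2        9.375         8.9669        17.9339
  3       12.500        11.6928        35.0785
  4       12.500        11.4355        45.7422
  5       12.500        11.1839        55.9195
  6       12.500        10.9378        65.6268
  7       12.500        10.6971        74.8798
  8      512.500       428.9309     3,431.4472
  Σ                    503.0138     3,735.7967
P = 503.0138; Macaulay duration = 3,735.7967 / 503.0138 = 7.42683 half-year periods = 3.71341 years.
Modified duration = D_Mac / (1 + y) = 3.71341 / 1.0225 = 3.63170 years.

3.632 years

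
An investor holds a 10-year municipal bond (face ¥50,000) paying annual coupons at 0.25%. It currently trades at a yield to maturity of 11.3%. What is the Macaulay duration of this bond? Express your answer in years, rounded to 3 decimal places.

Periodic yield y = 0.113. Discount each cash flow and weight by its year:
  t   CF        PV=CF/(1+0.113)^t    t·PV
  1       125.00       112.3091       112.3091
  2       125.00       100.9066       201.8133
  3       125.00        90.6618       271.9855
  4       125.00        81.4572       325.8287
  5       125.00        73.1870       365.9352
  6       125.00        65.7566       394.5393
  7       125.00        59.0805       413.5632
  8       125.00        53.0822       424.6574
  9       125.00        47.6929       429.2359
  10   50,125.00    17,183.1485   171,831.4846
  Σ                 17,867.2823   174,771.3521
Price P = Σ PV = 17,867.2823.
Macaulay duration = Σ(t·PV) / P = 174,771.3521 / 17,867.2823 = 9.78164 years.

9.782 years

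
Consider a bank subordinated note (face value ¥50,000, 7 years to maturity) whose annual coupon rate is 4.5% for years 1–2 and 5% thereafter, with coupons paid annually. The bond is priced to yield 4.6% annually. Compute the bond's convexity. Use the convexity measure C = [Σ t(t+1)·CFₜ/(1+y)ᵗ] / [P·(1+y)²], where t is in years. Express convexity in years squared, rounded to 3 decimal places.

42.731

With y = 0.046:
  t   CF        PV=CF/(1+0.046)^t    t·PV        t(t+1)·PV
  1     2,250.00     2,151.0516     2,151.0516       4,302.1033
  2     2,250.00     2,056.4547     4,112.9094      12,338.7283
  3     2,500.00     2,184.4643     6,553.3930      26,213.5718
  4     2,500.00     2,088.3980     8,353.5920      41,767.9602
  5     2,500.00     1,996.5564     9,982.7821      59,896.6924
  6     2,500.00     1,908.7537    11,452.5225      80,167.6572
  7    52,500.00    38,321.0598   268,247.4188   2,145,979.3505
  Σ                 50,706.7386   310,853.6694   2,370,666.0636
P = 50,706.7386.
Convexity = Σ t(t+1)·PV / [P·(1+y)²] = 2,370,666.0636 / (50,706.7386 × 1.094116) = 42.73083.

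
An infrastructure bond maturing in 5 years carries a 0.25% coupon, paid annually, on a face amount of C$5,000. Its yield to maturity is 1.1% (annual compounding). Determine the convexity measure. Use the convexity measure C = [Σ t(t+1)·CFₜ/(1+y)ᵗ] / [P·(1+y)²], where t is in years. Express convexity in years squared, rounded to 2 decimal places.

With y = 0.011:
  t   CF        PV=CF/(1+0.011)^t    t·PV        t(t+1)·PV
  1        12.50        12.3640        12.3640          24.7280
  2        12.50        12.2295        24.4589          73.3768
  3        12.50        12.0964        36.2892         145.1569
  4        12.50        11.9648        47.8592         239.2960
  5     5,012.50     4,745.6817    23,728.4086     142,370.4515
  Σ                  4,794.3364    23,849.3800     142,853.0093
P = 4,794.3364.
Convexity = Σ t(t+1)·PV / [P·(1+y)²] = 142,853.0093 / (4,794.3364 × 1.022121) = 29.15134.

29.15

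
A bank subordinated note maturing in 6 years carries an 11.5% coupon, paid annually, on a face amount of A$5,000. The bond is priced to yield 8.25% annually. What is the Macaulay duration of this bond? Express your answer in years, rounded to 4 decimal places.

Periodic yield y = 0.0825. Discount each cash flow and weight by its year:
  t   CF        PV=CF/(1+0.0825)^t    t·PV
  1       575.00       531.1778       531.1778
  2       575.00       490.6955       981.3909
  3       575.00       453.2983     1,359.8950
  4       575.00       418.7514     1,675.0054
  5       575.00       386.8373     1,934.1864
  6     5,575.00     3,464.7942    20,788.7651
  Σ                  5,745.5544    27,270.4207
Price P = Σ PV = 5,745.5544.
Macaulay duration = Σ(t·PV) / P = 27,270.4207 / 5,745.5544 = 4.74635 years.

4.7464 years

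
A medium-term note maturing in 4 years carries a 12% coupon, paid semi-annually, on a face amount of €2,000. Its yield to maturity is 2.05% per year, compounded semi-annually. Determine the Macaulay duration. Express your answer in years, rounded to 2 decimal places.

3.41 years

Periodic yield y = 0.01025. Discount each cash flow and weight by its period:
  t   CF        PV=CF/(1+0.01025)^t    t·PV
  1       120.00       118.7825       118.7825
  2       120.00       117.5773       235.1546
  3       120.00       116.3844       349.1531
  4       120.00       115.2035       460.8141
  5       120.00       114.0347       570.1734
  6       120.00       112.8777       677.2661
  7       120.00       111.7324       782.1270
  8     2,120.00     1,953.9119    15,631.2956
  Σ                  2,760.5044    18,824.7664
Price P = Σ PV = 2,760.5044.
Macaulay duration = Σ(t·PV) / P = 18,824.7664 / 2,760.5044 = 6.81932 half-year periods.
In years: 6.81932 / 2 = 3.40966 years.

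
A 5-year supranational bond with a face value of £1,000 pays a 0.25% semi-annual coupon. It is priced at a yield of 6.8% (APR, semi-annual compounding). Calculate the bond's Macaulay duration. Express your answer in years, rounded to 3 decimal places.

Periodic yield y = 0.034. Discount each cash flow and weight by its period:
  t   CF        PV=CF/(1+0.034)^t    t·PV
  1         1.25         1.2089         1.2089
  2         1.25         1.1691         2.3383
  3         1.25         1.1307         3.3921
  4         1.25         1.0935         4.3741
  5         1.25         1.0576         5.2878
  6         1.25         1.0228         6.1367
  7         1.25         0.9892         6.9241
  8         1.25         0.9566         7.6531
  9         1.25         0.9252         8.3266
  10    1,001.25       716.6996     7,166.9957
  Σ                    726.2532     7,212.6374
Price P = Σ PV = 726.2532.
Macaulay duration = Σ(t·PV) / P = 7,212.6374 / 726.2532 = 9.93130 half-year periods.
In years: 9.93130 / 2 = 4.96565 years.

4.966 years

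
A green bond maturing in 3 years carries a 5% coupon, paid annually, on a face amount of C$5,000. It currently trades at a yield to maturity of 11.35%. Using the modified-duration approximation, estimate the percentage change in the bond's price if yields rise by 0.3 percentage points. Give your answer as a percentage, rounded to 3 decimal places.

-0.767%

Periodic yield y = 0.1135. Modified duration first:
  t   CF        PV=CF/(1+0.1135)^t    t·PV
  1       250.00       224.5173       224.5173
  2       250.00       201.6321       403.2641
  3     5,250.00     3,802.6700    11,408.0100
  Σ                  4,228.8193    12,035.7914
P = 4,228.8193; D_Mac = 2.84614 yrs; D_mod = 2.84614/(1+0.1135) = 2.55603 yrs.
ΔP/P ≈ -D_mod · Δy = -2.55603 × (+0.003) = -0.007668 = -0.7668%.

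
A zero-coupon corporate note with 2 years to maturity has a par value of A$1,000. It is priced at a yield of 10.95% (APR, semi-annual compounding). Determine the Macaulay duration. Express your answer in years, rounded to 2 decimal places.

A zero-coupon bond has a single cash flow at maturity, so its Macaulay duration equals its maturity: 2 years.
(Equivalently: 4 semi-annual periods ÷ 2 = 2 years.)

2.00 years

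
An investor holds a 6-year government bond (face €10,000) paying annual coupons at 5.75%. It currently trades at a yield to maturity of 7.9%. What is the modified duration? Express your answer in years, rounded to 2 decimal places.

Periodic yield y = 0.079. First find Macaulay duration:
  t   CF        PV=CF/(1+0.079)^t    t·PV
  1       575.00       532.9008       532.9008
  2       575.00       493.8840       987.7680
  3       575.00       457.7238     1,373.1715
  4       575.00       424.2111     1,696.8445
  5       575.00       393.1521     1,965.7606
  6    10,575.00     6,701.1865    40,207.1193
  Σ                  9,003.0585    46,763.5647
P = 9,003.0585; Macaulay duration = 46,763.5647 / 9,003.0585 = 5.19419 years.
Modified duration = D_Mac / (1 + y) = 5.19419 / 1.079 = 4.81389 years.

4.81 years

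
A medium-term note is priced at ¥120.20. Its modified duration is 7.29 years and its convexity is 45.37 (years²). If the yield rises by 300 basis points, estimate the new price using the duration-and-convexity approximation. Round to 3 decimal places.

¥96.366

Duration effect: -D_mod·Δy = -7.29 × (+0.03) = -0.218700
Convexity effect: ½·C·(Δy)² = 0.5 × 45.37 × (0.03)² = +0.0204165
ΔP/P ≈ -0.218700 + 0.0204165 = -0.1982835
New price ≈ 120.20 × (1 - 0.1982835) = 96.3663233.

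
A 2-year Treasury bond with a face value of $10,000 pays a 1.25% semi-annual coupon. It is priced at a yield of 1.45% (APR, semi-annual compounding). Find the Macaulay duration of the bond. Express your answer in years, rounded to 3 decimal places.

1.981 years

Periodic yield y = 0.00725. Discount each cash flow and weight by its period:
  t   CF        PV=CF/(1+0.00725)^t    t·PV
  1        62.50        62.0501        62.0501
  2        62.50        61.6035       123.2070
  3        62.50        61.1601       183.4803
  4    10,062.50     9,775.9009    39,103.6035
  Σ                  9,960.7146    39,472.3409
Price P = Σ PV = 9,960.7146.
Macaulay duration = Σ(t·PV) / P = 39,472.3409 / 9,960.7146 = 3.96280 half-year periods.
In years: 3.96280 / 2 = 1.98140 years.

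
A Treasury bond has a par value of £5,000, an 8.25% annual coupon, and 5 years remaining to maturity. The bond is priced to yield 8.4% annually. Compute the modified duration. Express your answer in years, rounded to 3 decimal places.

3.959 years

Periodic yield y = 0.084. First find Macaulay duration:
  t   CF        PV=CF/(1+0.084)^t    t·PV
  1       412.50       380.5351       380.5351
  2       412.50       351.0471       702.0942
  3       412.50       323.8442       971.5326
  4       412.50       298.7493     1,194.9970
  5     5,412.50     3,616.1921    18,080.9607
  Σ                  4,970.3677    21,330.1195
P = 4,970.3677; Macaulay duration = 21,330.1195 / 4,970.3677 = 4.29146 years.
Modified duration = D_Mac / (1 + y) = 4.29146 / 1.084 = 3.95891 years.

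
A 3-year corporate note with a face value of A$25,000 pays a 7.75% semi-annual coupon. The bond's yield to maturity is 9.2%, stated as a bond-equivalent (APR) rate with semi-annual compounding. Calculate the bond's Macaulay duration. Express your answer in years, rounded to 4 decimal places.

2.7278 years

Periodic yield y = 0.046. Discount each cash flow and weight by its period:
  t   CF        PV=CF/(1+0.046)^t    t·PV
  1       968.75       926.1472       926.1472
  2       968.75       885.4180     1,770.8360
  3       968.75       846.4799     2,539.4398
  4       968.75       809.2542     3,237.0169
  5       968.75       773.6656     3,868.3281
  6    25,968.75    19,827.1795   118,963.0770
  Σ                 24,068.1445   131,304.8449
Price P = Σ PV = 24,068.1445.
Macaulay duration = Σ(t·PV) / P = 131,304.8449 / 24,068.1445 = 5.45554 half-year periods.
In years: 5.45554 / 2 = 2.72777 years.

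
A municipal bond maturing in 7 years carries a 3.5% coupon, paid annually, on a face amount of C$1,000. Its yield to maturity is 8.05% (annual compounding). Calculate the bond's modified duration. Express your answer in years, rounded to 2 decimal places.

5.75 years

Periodic yield y = 0.0805. First find Macaulay duration:
  t   CF        PV=CF/(1+0.0805)^t    t·PV
  1        35.00        32.3924        32.3924
  2        35.00        29.9791        59.9582
  3        35.00        27.7456        83.2367
  4        35.00        25.6785       102.7138
  5        35.00        23.7653       118.8267
  6        35.00        21.9948       131.9686
  7     1,035.00       601.9591     4,213.7134
  Σ                    763.5147     4,742.8099
P = 763.5147; Macaulay duration = 4,742.8099 / 763.5147 = 6.21181 years.
Modified duration = D_Mac / (1 + y) = 6.21181 / 1.0805 = 5.74902 years.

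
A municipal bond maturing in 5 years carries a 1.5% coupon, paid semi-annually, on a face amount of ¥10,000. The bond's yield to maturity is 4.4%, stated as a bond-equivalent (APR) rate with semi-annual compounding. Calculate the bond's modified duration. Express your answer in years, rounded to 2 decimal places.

4.72 years

Periodic yield y = 0.022. First find Macaulay duration:
  t   CF        PV=CF/(1+0.022)^t    t·PV
  1        75.00        73.3855        73.3855
  2        75.00        71.8058       143.6116
  3        75.00        70.2601       210.7802
  4        75.00        68.7476       274.9905
  5        75.00        67.2677       336.3387
  6        75.00        65.8197       394.9182
  7        75.00        64.4028       450.8199
  8        75.00        63.0165       504.1318
  9        75.00        61.6600       554.9396
  10   10,075.00     8,104.6842    81,046.8419
  Σ                  8,711.0499    83,990.7578
P = 8,711.0499; Macaulay duration = 83,990.7578 / 8,711.0499 = 9.64186 half-year periods = 4.82093 years.
Modified duration = D_Mac / (1 + y) = 4.82093 / 1.022 = 4.71715 years.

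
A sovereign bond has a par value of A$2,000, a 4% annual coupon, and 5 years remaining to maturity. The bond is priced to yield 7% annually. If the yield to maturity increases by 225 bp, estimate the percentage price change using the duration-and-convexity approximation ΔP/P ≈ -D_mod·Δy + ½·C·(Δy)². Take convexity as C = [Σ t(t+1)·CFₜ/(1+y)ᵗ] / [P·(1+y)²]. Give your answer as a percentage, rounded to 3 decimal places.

-9.081%

With y = 0.07:
  t   CF        PV=CF/(1+0.07)^t    t·PV        t(t+1)·PV
  1        80.00        74.7664        74.7664         149.5327
  2        80.00        69.8751       139.7502         419.2506
  3        80.00        65.3038       195.9115         783.6460
  4        80.00        61.0316       244.1265       1,220.6323
  5     2,080.00     1,483.0113     7,415.0563      44,490.3376
  Σ                  1,753.9882     8,069.6108      47,063.3992
P = 1,753.9882; D_Mac = 4.60072 yrs; D_mod = 4.29974 yrs; C = 23.43630.
Duration effect: -4.29974 × (+0.0225) = -0.096744
Convexity effect: 0.5 × 23.43630 × (0.0225)² = +0.0059323
ΔP/P ≈ -0.096744 + 0.0059323 = -0.090812 = -9.0812%.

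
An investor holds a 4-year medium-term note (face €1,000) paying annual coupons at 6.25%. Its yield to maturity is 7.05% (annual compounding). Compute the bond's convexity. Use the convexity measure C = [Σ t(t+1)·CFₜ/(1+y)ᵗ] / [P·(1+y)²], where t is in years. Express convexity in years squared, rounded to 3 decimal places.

15.460

With y = 0.0705:
  t   CF        PV=CF/(1+0.0705)^t    t·PV        t(t+1)·PV
  1        62.50        58.3839        58.3839         116.7679
  2        62.50        54.5389       109.0779         327.2336
  3        62.50        50.9472       152.8415         611.3660
  4     1,062.50       809.0628     3,236.2513      16,181.2567
  Σ                    972.9329     3,556.5546      17,236.6242
P = 972.9329.
Convexity = Σ t(t+1)·PV / [P·(1+y)²] = 17,236.6242 / (972.9329 × 1.145970) = 15.45952.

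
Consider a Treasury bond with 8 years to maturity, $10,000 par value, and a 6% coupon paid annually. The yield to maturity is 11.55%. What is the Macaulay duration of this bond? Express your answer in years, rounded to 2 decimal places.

6.29 years

Periodic yield y = 0.1155. Discount each cash flow and weight by its year:
  t   CF        PV=CF/(1+0.1155)^t    t·PV
  1       600.00       537.8754       537.8754
  2       600.00       482.1832       964.3665
  3       600.00       432.2575     1,296.7725
  4       600.00       387.5011     1,550.0044
  5       600.00       347.3789     1,736.8943
  6       600.00       311.4109     1,868.4654
  7       600.00       279.1671     1,954.1697
  8    10,600.00     4,421.2927    35,370.3417
  Σ                  7,199.0668    45,278.8898
Price P = Σ PV = 7,199.0668.
Macaulay duration = Σ(t·PV) / P = 45,278.8898 / 7,199.0668 = 6.28955 years.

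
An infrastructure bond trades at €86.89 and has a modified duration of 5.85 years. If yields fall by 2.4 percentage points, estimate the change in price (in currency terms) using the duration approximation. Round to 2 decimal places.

Duration approximation: ΔP/P ≈ -D_mod · Δy = -5.85 × (-0.024) = +0.140400.
ΔP ≈ 86.89 × (+0.140400) = +12.199356.

+€12.20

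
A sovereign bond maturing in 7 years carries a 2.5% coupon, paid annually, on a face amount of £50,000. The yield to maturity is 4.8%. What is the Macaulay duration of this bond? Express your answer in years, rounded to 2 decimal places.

6.46 years

Periodic yield y = 0.048. Discount each cash flow and weight by its year:
  t   CF        PV=CF/(1+0.048)^t    t·PV
  1     1,250.00     1,192.7481     1,192.7481
  2     1,250.00     1,138.1184     2,276.2368
  3     1,250.00     1,085.9908     3,257.9725
  4     1,250.00     1,036.2508     4,145.0032
  5     1,250.00       988.7889     4,943.9447
  6     1,250.00       943.5009     5,661.0054
  7    51,250.00    36,911.7717   258,382.4020
  Σ                 43,297.1697   279,859.3127
Price P = Σ PV = 43,297.1697.
Macaulay duration = Σ(t·PV) / P = 279,859.3127 / 43,297.1697 = 6.46369 years.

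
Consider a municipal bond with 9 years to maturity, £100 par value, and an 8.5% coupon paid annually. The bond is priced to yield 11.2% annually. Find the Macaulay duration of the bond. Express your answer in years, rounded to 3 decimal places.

Periodic yield y = 0.112. Discount each cash flow and weight by its year:
  t   CF        PV=CF/(1+0.112)^t    t·PV
  1         8.50         7.6439         7.6439
  2         8.50         6.8740        13.7480
  3         8.50         6.1817        18.5450
  4         8.50         5.5590        22.2362
  5         8.50         4.9991        24.9957
  6         8.50         4.4956        26.9738
  7         8.50         4.0428        28.2998
  8         8.50         3.6356        29.0851
  9       108.50        41.7337       375.6031
  Σ                     85.1655       547.1304
Price P = Σ PV = 85.1655.
Macaulay duration = Σ(t·PV) / P = 547.1304 / 85.1655 = 6.42432 years.

6.424 years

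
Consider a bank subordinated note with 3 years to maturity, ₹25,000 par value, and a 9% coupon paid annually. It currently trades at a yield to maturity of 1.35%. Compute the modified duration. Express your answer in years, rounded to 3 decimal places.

2.746 years

Periodic yield y = 0.0135. First find Macaulay duration:
  t   CF        PV=CF/(1+0.0135)^t    t·PV
  1     2,250.00     2,220.0296     2,220.0296
  2     2,250.00     2,190.4584     4,380.9168
  3    27,250.00    26,175.5157    78,526.5472
  Σ                 30,586.0038    85,127.4937
P = 30,586.0038; Macaulay duration = 85,127.4937 / 30,586.0038 = 2.78322 years.
Modified duration = D_Mac / (1 + y) = 2.78322 / 1.0135 = 2.74614 years.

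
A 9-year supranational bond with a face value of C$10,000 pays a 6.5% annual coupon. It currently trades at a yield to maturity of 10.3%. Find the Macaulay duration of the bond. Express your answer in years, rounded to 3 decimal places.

Periodic yield y = 0.103. Discount each cash flow and weight by its year:
  t   CF        PV=CF/(1+0.103)^t    t·PV
  1       650.00       589.3019       589.3019
  2       650.00       534.2719     1,068.5438
  3       650.00       484.3807     1,453.1421
  4       650.00       439.1484     1,756.5936
  5       650.00       398.1400     1,990.6999
  6       650.00       360.9610     2,165.7660
  7       650.00       327.2539     2,290.7770
  8       650.00       296.6943     2,373.5547
  9    10,650.00     4,407.2734    39,665.4609
  Σ                  7,837.4255    53,353.8399
Price P = Σ PV = 7,837.4255.
Macaulay duration = Σ(t·PV) / P = 53,353.8399 / 7,837.4255 = 6.80757 years.

6.808 years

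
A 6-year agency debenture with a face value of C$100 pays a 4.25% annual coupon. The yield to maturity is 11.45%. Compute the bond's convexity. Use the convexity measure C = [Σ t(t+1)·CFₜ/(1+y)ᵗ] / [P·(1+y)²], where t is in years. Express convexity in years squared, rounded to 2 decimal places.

28.54

With y = 0.1145:
  t   CF        PV=CF/(1+0.1145)^t    t·PV        t(t+1)·PV
  1         4.25         3.8134         3.8134           7.6267
  2         4.25         3.4216         6.8432          20.5296
  3         4.25         3.0701         9.2102          36.8409
  4         4.25         2.7547        11.0187          55.0933
  5         4.25         2.4717        12.3583          74.1498
  6       104.25        54.3996       326.3975       2,284.7828
  Σ                     69.9310       369.6413       2,479.0230
P = 69.9310.
Convexity = Σ t(t+1)·PV / [P·(1+y)²] = 2,479.0230 / (69.9310 × 1.242110) = 28.53980.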